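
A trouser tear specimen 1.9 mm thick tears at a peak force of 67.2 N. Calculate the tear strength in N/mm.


Tear strength = force / thickness
= 67.2 / 1.9
= 35.37 N/mm

35.37 N/mm


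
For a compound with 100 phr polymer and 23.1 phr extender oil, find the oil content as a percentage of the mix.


Oil % = oil / (100 + oil) * 100
= 23.1 / (100 + 23.1) * 100
= 23.1 / 123.1 * 100
= 18.77%

18.77%


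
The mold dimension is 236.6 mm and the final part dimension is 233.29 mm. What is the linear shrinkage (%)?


Shrinkage = (mold - part) / mold * 100
= (236.6 - 233.29) / 236.6 * 100
= 3.31 / 236.6 * 100
= 1.4%

1.4%


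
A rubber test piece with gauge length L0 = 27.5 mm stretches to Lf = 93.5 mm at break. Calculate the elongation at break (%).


Elongation = (Lf - L0) / L0 * 100
= (93.5 - 27.5) / 27.5 * 100
= 66.0 / 27.5 * 100
= 240.0%

240.0%


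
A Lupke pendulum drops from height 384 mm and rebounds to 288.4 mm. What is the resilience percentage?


Resilience = h_rebound / h_drop * 100
= 288.4 / 384 * 100
= 75.1%

75.1%


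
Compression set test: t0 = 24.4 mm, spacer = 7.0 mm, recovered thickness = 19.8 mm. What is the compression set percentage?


CS = (t0 - recovered) / (t0 - ts) * 100
= (24.4 - 19.8) / (24.4 - 7.0) * 100
= 4.6 / 17.4 * 100
= 26.4%

26.4%


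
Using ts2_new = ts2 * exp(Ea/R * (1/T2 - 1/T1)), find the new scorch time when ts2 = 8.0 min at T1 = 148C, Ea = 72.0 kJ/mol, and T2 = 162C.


Convert temperatures: T1 = 148 + 273.15 = 421.15 K, T2 = 162 + 273.15 = 435.15 K
ts2_new = 8.0 * exp(72000 / 8.314 * (1/435.15 - 1/421.15))
1/T2 - 1/T1 = -7.6393e-05
ts2_new = 4.13 min

4.13 min


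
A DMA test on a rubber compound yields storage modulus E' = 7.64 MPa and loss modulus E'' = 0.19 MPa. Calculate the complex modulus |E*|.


|E*| = sqrt(E'^2 + E''^2)
= sqrt(7.64^2 + 0.19^2)
= sqrt(58.3696 + 0.0361)
= 7.642 MPa

7.642 MPa


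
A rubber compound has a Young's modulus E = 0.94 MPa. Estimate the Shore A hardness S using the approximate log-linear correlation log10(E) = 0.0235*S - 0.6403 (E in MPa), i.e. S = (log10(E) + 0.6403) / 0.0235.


log10(E) = 0.0235*S - 0.6403  =>  S = (log10(E) + 0.6403) / 0.0235
log10(0.94) = -0.026872
S = (-0.026872 + 0.6403) / 0.0235 = 0.613428 / 0.0235
S = 26.1

Shore A = 26.1


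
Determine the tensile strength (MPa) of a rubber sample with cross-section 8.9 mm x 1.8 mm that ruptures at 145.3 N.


Area = width * thickness = 8.9 * 1.8 = 16.02 mm^2
TS = force / area = 145.3 / 16.02 = 9.07 MPa

9.07 MPa


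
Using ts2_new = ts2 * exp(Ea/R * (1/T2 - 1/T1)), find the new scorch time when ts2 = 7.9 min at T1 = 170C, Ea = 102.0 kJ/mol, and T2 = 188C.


Convert temperatures: T1 = 170 + 273.15 = 443.15 K, T2 = 188 + 273.15 = 461.15 K
ts2_new = 7.9 * exp(102000 / 8.314 * (1/461.15 - 1/443.15))
1/T2 - 1/T1 = -8.8080e-05
ts2_new = 2.68 min

2.68 min


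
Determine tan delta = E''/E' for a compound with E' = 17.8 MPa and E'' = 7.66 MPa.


tan delta = E'' / E'
= 7.66 / 17.8
= 0.4303

tan delta = 0.4303


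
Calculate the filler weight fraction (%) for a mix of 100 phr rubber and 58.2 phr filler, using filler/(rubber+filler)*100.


Filler % = filler / (rubber + filler) * 100
= 58.2 / (100 + 58.2) * 100
= 58.2 / 158.2 * 100
= 36.79%

36.79%


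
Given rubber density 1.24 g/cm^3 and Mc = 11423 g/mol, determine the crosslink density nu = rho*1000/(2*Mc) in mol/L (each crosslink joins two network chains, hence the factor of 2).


nu = rho * 1000 / (2 * Mc)
nu = 1.24 * 1000 / (2 * 11423)
nu = 1240.0 / 22846
nu = 0.0543 mol/L

0.0543 mol/L


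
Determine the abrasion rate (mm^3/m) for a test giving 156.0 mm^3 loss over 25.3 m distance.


Rate = volume_loss / distance
= 156.0 / 25.3
= 6.166 mm^3/m

6.166 mm^3/m


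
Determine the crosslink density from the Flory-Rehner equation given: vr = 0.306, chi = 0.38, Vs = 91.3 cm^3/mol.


ln(1 - vr) = ln(1 - 0.306) = -0.3653
Numerator = -((-0.3653) + 0.306 + 0.38 * 0.306^2) = 0.0237
Denominator = 91.3 * (0.306^(1/3) - 0.306/2) = 47.5551
nu = 0.0237 / 47.5551 = 4.9840e-04 mol/cm^3

4.9840e-04 mol/cm^3


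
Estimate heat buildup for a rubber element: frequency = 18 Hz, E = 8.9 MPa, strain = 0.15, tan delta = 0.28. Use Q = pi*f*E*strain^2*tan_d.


Q = pi * f * E * strain^2 * tan_d
= pi * 18 * 8.9 * 0.15^2 * 0.28
= pi * 18 * 8.9 * 0.0225 * 0.28
= 3.1707

Q = 3.1707


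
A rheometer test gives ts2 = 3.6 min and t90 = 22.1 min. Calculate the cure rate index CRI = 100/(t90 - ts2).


CRI = 100 / (t90 - ts2)
= 100 / (22.1 - 3.6)
= 100 / 18.5
= 5.41 min^-1

5.41 min^-1


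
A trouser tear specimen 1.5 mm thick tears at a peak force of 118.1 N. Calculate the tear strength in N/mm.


Tear strength = force / thickness
= 118.1 / 1.5
= 78.73 N/mm

78.73 N/mm


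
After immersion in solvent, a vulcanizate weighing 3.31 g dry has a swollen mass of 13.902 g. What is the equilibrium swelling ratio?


Q = W_swollen / W_dry
Q = 13.902 / 3.31
Q = 4.2

Q = 4.2


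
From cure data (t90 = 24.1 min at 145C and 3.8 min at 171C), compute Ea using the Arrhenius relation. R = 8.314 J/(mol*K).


T1 = 418.15 K, T2 = 444.15 K
1/T1 - 1/T2 = 1.3999e-04
ln(t1/t2) = ln(24.1/3.8) = 1.8472
Ea = 8.314 * 1.8472 / 1.3999e-04 = 109702.0877 J/mol
Ea = 109.7 kJ/mol

109.7 kJ/mol


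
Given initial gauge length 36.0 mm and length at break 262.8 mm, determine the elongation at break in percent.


Elongation = (Lf - L0) / L0 * 100
= (262.8 - 36.0) / 36.0 * 100
= 226.8 / 36.0 * 100
= 630.0%

630.0%


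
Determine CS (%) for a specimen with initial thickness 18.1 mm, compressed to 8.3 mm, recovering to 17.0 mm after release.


CS = (t0 - recovered) / (t0 - ts) * 100
= (18.1 - 17.0) / (18.1 - 8.3) * 100
= 1.1 / 9.8 * 100
= 11.2%

11.2%


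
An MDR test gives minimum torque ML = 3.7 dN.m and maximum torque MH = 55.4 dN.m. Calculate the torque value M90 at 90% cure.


M90 = ML + 0.9 * (MH - ML)
M90 = 3.7 + 0.9 * (55.4 - 3.7)
M90 = 3.7 + 0.9 * 51.7
M90 = 50.23 dN.m

50.23 dN.m


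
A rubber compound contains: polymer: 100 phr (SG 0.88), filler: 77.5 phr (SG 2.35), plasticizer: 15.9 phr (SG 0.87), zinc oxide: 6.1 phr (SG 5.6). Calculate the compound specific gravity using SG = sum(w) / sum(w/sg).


Sum of weights = 199.5
Volume contributions:
  polymer: 100/0.88 = 113.6364
  filler: 77.5/2.35 = 32.9787
  plasticizer: 15.9/0.87 = 18.2759
  zinc oxide: 6.1/5.6 = 1.0893
Sum of volumes = 165.9802
SG = 199.5 / 165.9802 = 1.202

SG = 1.202


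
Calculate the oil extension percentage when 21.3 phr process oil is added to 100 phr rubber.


Oil % = oil / (100 + oil) * 100
= 21.3 / (100 + 21.3) * 100
= 21.3 / 121.3 * 100
= 17.56%

17.56%


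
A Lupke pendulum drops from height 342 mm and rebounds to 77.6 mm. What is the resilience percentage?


Resilience = h_rebound / h_drop * 100
= 77.6 / 342 * 100
= 22.7%

22.7%


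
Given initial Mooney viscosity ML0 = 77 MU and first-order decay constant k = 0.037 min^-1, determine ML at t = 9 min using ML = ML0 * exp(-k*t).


ML = ML0 * exp(-k * t)
ML = 77 * exp(-0.037 * 9)
ML = 77 * 0.7168
ML = 55.19 MU

55.19 MU


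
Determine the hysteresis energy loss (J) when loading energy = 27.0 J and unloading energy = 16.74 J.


Hysteresis loss = loading - unloading
= 27.0 - 16.74
= 10.26 J

10.26 J


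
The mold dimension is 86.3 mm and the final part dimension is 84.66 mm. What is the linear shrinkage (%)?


Shrinkage = (mold - part) / mold * 100
= (86.3 - 84.66) / 86.3 * 100
= 1.64 / 86.3 * 100
= 1.9%

1.9%


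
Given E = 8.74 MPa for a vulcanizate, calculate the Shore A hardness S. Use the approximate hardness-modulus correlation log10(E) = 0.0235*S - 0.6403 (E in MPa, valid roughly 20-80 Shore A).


log10(E) = 0.0235*S - 0.6403  =>  S = (log10(E) + 0.6403) / 0.0235
log10(8.74) = 0.941511
S = (0.941511 + 0.6403) / 0.0235 = 1.581811 / 0.0235
S = 67.3

Shore A = 67.3


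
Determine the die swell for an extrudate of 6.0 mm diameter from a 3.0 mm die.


Die swell ratio = D_extrudate / D_die
= 6.0 / 3.0
= 2.0

Die swell = 2.0


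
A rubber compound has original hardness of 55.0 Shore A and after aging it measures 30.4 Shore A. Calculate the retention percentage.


Retention = aged / original * 100
= 30.4 / 55.0 * 100
= 55.3%

55.3%


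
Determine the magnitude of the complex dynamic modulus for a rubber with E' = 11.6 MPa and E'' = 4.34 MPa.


|E*| = sqrt(E'^2 + E''^2)
= sqrt(11.6^2 + 4.34^2)
= sqrt(134.5600 + 18.8356)
= 12.385 MPa

12.385 MPa


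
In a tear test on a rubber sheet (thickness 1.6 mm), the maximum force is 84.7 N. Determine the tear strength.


Tear strength = force / thickness
= 84.7 / 1.6
= 52.94 N/mm

52.94 N/mm


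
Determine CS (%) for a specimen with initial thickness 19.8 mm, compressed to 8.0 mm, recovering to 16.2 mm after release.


CS = (t0 - recovered) / (t0 - ts) * 100
= (19.8 - 16.2) / (19.8 - 8.0) * 100
= 3.6 / 11.8 * 100
= 30.5%

30.5%


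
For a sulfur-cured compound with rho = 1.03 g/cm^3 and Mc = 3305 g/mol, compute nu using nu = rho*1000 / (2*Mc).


nu = rho * 1000 / (2 * Mc)
nu = 1.03 * 1000 / (2 * 3305)
nu = 1030.0 / 6610
nu = 0.1558 mol/L

0.1558 mol/L


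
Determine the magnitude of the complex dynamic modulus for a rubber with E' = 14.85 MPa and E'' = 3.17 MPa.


|E*| = sqrt(E'^2 + E''^2)
= sqrt(14.85^2 + 3.17^2)
= sqrt(220.5225 + 10.0489)
= 15.185 MPa

15.185 MPa


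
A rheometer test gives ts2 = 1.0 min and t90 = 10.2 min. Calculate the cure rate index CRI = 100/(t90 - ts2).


CRI = 100 / (t90 - ts2)
= 100 / (10.2 - 1.0)
= 100 / 9.2
= 10.87 min^-1

10.87 min^-1


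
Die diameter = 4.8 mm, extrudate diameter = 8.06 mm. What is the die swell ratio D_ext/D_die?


Die swell ratio = D_extrudate / D_die
= 8.06 / 4.8
= 1.679

Die swell = 1.679


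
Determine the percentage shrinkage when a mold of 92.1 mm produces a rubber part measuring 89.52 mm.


Shrinkage = (mold - part) / mold * 100
= (92.1 - 89.52) / 92.1 * 100
= 2.58 / 92.1 * 100
= 2.8%

2.8%


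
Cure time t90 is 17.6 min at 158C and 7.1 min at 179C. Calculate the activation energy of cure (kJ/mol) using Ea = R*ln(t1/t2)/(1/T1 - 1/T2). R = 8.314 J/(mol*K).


T1 = 431.15 K, T2 = 452.15 K
1/T1 - 1/T2 = 1.0772e-04
ln(t1/t2) = ln(17.6/7.1) = 0.9078
Ea = 8.314 * 0.9078 / 1.0772e-04 = 70063.8180 J/mol
Ea = 70.06 kJ/mol

70.06 kJ/mol


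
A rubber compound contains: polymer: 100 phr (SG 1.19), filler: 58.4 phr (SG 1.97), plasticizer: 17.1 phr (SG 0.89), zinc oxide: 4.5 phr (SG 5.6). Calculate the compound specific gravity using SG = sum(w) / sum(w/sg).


Sum of weights = 180.0
Volume contributions:
  polymer: 100/1.19 = 84.0336
  filler: 58.4/1.97 = 29.6447
  plasticizer: 17.1/0.89 = 19.2135
  zinc oxide: 4.5/5.6 = 0.8036
Sum of volumes = 133.6953
SG = 180.0 / 133.6953 = 1.346

SG = 1.346


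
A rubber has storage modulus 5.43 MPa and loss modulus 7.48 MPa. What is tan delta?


tan delta = E'' / E'
= 7.48 / 5.43
= 1.3775

tan delta = 1.3775


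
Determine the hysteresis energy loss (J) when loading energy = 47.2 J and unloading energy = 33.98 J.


Hysteresis loss = loading - unloading
= 47.2 - 33.98
= 13.22 J

13.22 J


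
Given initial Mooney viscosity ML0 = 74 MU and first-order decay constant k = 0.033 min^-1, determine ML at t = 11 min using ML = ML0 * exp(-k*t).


ML = ML0 * exp(-k * t)
ML = 74 * exp(-0.033 * 11)
ML = 74 * 0.6956
ML = 51.47 MU

51.47 MU


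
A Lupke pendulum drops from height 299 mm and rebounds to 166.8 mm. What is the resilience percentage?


Resilience = h_rebound / h_drop * 100
= 166.8 / 299 * 100
= 55.8%

55.8%


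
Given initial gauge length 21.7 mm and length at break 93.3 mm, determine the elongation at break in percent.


Elongation = (Lf - L0) / L0 * 100
= (93.3 - 21.7) / 21.7 * 100
= 71.6 / 21.7 * 100
= 330.0%

330.0%


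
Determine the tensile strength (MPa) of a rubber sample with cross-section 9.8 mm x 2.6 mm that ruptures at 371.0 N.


Area = width * thickness = 9.8 * 2.6 = 25.48 mm^2
TS = force / area = 371.0 / 25.48 = 14.56 MPa

14.56 MPa


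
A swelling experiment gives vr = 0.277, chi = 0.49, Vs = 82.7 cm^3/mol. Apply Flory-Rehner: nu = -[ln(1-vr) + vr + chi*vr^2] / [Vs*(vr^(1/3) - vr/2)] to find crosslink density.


ln(1 - vr) = ln(1 - 0.277) = -0.3243
Numerator = -((-0.3243) + 0.277 + 0.49 * 0.277^2) = 0.0097
Denominator = 82.7 * (0.277^(1/3) - 0.277/2) = 42.4556
nu = 0.0097 / 42.4556 = 2.2962e-04 mol/cm^3

2.2962e-04 mol/cm^3


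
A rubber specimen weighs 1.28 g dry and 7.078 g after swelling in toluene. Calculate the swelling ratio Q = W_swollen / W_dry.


Q = W_swollen / W_dry
Q = 7.078 / 1.28
Q = 5.53

Q = 5.53


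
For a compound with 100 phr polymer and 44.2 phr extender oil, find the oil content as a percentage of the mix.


Oil % = oil / (100 + oil) * 100
= 44.2 / (100 + 44.2) * 100
= 44.2 / 144.2 * 100
= 30.65%

30.65%


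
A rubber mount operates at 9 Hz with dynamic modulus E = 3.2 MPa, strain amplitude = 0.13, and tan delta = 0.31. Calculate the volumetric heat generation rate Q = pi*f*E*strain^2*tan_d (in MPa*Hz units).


Q = pi * f * E * strain^2 * tan_d
= pi * 9 * 3.2 * 0.13^2 * 0.31
= pi * 9 * 3.2 * 0.0169 * 0.31
= 0.4740

Q = 0.4740


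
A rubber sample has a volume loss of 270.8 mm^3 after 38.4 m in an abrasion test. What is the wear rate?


Rate = volume_loss / distance
= 270.8 / 38.4
= 7.052 mm^3/m

7.052 mm^3/m


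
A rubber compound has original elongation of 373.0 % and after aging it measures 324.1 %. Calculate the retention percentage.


Retention = aged / original * 100
= 324.1 / 373.0 * 100
= 86.9%

86.9%


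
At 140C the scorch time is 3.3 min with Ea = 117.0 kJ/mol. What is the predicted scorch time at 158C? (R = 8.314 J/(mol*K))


Convert temperatures: T1 = 140 + 273.15 = 413.15 K, T2 = 158 + 273.15 = 431.15 K
ts2_new = 3.3 * exp(117000 / 8.314 * (1/431.15 - 1/413.15))
1/T2 - 1/T1 = -1.0105e-04
ts2_new = 0.8 min

0.8 min


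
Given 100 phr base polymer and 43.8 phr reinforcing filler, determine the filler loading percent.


Filler % = filler / (rubber + filler) * 100
= 43.8 / (100 + 43.8) * 100
= 43.8 / 143.8 * 100
= 30.46%

30.46%


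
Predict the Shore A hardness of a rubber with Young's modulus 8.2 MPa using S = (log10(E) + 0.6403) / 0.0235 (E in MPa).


log10(E) = 0.0235*S - 0.6403  =>  S = (log10(E) + 0.6403) / 0.0235
log10(8.2) = 0.913814
S = (0.913814 + 0.6403) / 0.0235 = 1.554114 / 0.0235
S = 66.1

Shore A = 66.1


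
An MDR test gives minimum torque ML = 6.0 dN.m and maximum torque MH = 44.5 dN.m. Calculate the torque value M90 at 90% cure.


M90 = ML + 0.9 * (MH - ML)
M90 = 6.0 + 0.9 * (44.5 - 6.0)
M90 = 6.0 + 0.9 * 38.5
M90 = 40.65 dN.m

40.65 dN.m


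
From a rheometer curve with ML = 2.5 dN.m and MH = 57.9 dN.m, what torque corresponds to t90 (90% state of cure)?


M90 = ML + 0.9 * (MH - ML)
M90 = 2.5 + 0.9 * (57.9 - 2.5)
M90 = 2.5 + 0.9 * 55.4
M90 = 52.36 dN.m

52.36 dN.m


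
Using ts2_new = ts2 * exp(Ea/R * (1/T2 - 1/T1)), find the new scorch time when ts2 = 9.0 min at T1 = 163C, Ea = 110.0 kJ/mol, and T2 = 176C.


Convert temperatures: T1 = 163 + 273.15 = 436.15 K, T2 = 176 + 273.15 = 449.15 K
ts2_new = 9.0 * exp(110000 / 8.314 * (1/449.15 - 1/436.15))
1/T2 - 1/T1 = -6.6361e-05
ts2_new = 3.74 min

3.74 min


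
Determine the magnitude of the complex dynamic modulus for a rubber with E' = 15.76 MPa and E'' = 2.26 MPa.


|E*| = sqrt(E'^2 + E''^2)
= sqrt(15.76^2 + 2.26^2)
= sqrt(248.3776 + 5.1076)
= 15.921 MPa

15.921 MPa


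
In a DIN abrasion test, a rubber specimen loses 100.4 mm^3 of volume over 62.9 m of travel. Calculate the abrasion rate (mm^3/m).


Rate = volume_loss / distance
= 100.4 / 62.9
= 1.596 mm^3/m

1.596 mm^3/m


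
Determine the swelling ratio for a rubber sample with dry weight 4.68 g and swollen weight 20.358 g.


Q = W_swollen / W_dry
Q = 20.358 / 4.68
Q = 4.35

Q = 4.35


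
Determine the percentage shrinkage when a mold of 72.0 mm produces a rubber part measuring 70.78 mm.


Shrinkage = (mold - part) / mold * 100
= (72.0 - 70.78) / 72.0 * 100
= 1.22 / 72.0 * 100
= 1.69%

1.69%


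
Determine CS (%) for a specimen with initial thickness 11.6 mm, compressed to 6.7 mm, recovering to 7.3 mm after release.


CS = (t0 - recovered) / (t0 - ts) * 100
= (11.6 - 7.3) / (11.6 - 6.7) * 100
= 4.3 / 4.9 * 100
= 87.8%

87.8%


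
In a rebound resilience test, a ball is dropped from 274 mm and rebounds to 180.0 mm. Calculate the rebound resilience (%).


Resilience = h_rebound / h_drop * 100
= 180.0 / 274 * 100
= 65.7%

65.7%


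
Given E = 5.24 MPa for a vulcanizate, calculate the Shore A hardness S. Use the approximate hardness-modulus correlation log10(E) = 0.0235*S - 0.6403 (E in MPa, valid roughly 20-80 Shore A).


log10(E) = 0.0235*S - 0.6403  =>  S = (log10(E) + 0.6403) / 0.0235
log10(5.24) = 0.719331
S = (0.719331 + 0.6403) / 0.0235 = 1.359631 / 0.0235
S = 57.9

Shore A = 57.9


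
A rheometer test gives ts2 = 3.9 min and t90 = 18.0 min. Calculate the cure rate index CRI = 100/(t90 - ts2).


CRI = 100 / (t90 - ts2)
= 100 / (18.0 - 3.9)
= 100 / 14.1
= 7.09 min^-1

7.09 min^-1


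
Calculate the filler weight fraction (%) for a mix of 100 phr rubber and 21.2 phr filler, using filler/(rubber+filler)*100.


Filler % = filler / (rubber + filler) * 100
= 21.2 / (100 + 21.2) * 100
= 21.2 / 121.2 * 100
= 17.49%

17.49%


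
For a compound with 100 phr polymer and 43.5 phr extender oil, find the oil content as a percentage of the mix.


Oil % = oil / (100 + oil) * 100
= 43.5 / (100 + 43.5) * 100
= 43.5 / 143.5 * 100
= 30.31%

30.31%


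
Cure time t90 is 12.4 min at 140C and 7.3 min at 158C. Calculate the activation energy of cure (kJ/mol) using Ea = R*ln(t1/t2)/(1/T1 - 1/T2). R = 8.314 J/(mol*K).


T1 = 413.15 K, T2 = 431.15 K
1/T1 - 1/T2 = 1.0105e-04
ln(t1/t2) = ln(12.4/7.3) = 0.5298
Ea = 8.314 * 0.5298 / 1.0105e-04 = 43591.6946 J/mol
Ea = 43.59 kJ/mol

43.59 kJ/mol


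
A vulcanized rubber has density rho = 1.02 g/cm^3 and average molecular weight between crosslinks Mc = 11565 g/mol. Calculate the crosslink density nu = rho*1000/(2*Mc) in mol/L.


nu = rho * 1000 / (2 * Mc)
nu = 1.02 * 1000 / (2 * 11565)
nu = 1020.0 / 23130
nu = 0.0441 mol/L

0.0441 mol/L


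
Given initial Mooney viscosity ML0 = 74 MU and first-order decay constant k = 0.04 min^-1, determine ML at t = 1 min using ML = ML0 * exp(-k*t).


ML = ML0 * exp(-k * t)
ML = 74 * exp(-0.04 * 1)
ML = 74 * 0.9608
ML = 71.1 MU

71.1 MU


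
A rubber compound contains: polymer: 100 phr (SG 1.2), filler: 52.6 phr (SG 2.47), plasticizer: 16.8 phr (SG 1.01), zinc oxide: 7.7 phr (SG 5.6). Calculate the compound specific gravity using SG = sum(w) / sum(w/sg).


Sum of weights = 177.1
Volume contributions:
  polymer: 100/1.2 = 83.3333
  filler: 52.6/2.47 = 21.2955
  plasticizer: 16.8/1.01 = 16.6337
  zinc oxide: 7.7/5.6 = 1.3750
Sum of volumes = 122.6375
SG = 177.1 / 122.6375 = 1.444

SG = 1.444


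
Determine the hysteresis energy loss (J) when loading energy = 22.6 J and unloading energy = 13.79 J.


Hysteresis loss = loading - unloading
= 22.6 - 13.79
= 8.81 J

8.81 J


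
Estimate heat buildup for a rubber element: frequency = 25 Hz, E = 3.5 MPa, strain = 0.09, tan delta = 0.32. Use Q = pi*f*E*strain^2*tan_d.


Q = pi * f * E * strain^2 * tan_d
= pi * 25 * 3.5 * 0.09^2 * 0.32
= pi * 25 * 3.5 * 0.0081 * 0.32
= 0.7125

Q = 0.7125


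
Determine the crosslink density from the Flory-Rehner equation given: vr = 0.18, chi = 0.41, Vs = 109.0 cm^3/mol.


ln(1 - vr) = ln(1 - 0.18) = -0.1985
Numerator = -((-0.1985) + 0.18 + 0.41 * 0.18^2) = 0.0052
Denominator = 109.0 * (0.18^(1/3) - 0.18/2) = 51.7338
nu = 0.0052 / 51.7338 = 9.9876e-05 mol/cm^3

9.9876e-05 mol/cm^3


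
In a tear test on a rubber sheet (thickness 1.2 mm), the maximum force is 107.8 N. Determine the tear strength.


Tear strength = force / thickness
= 107.8 / 1.2
= 89.83 N/mm

89.83 N/mm


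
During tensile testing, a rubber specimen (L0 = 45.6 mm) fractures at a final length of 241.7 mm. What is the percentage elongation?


Elongation = (Lf - L0) / L0 * 100
= (241.7 - 45.6) / 45.6 * 100
= 196.1 / 45.6 * 100
= 430.0%

430.0%


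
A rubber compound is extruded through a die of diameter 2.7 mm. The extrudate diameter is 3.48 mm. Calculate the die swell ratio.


Die swell ratio = D_extrudate / D_die
= 3.48 / 2.7
= 1.289

Die swell = 1.289


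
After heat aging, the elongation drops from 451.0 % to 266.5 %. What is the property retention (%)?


Retention = aged / original * 100
= 266.5 / 451.0 * 100
= 59.1%

59.1%


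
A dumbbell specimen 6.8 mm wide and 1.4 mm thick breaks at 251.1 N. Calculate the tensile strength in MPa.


Area = width * thickness = 6.8 * 1.4 = 9.52 mm^2
TS = force / area = 251.1 / 9.52 = 26.38 MPa

26.38 MPa


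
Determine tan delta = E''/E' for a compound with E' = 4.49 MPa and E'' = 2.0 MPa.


tan delta = E'' / E'
= 2.0 / 4.49
= 0.4454

tan delta = 0.4454


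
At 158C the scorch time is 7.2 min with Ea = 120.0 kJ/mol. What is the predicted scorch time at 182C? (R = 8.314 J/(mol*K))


Convert temperatures: T1 = 158 + 273.15 = 431.15 K, T2 = 182 + 273.15 = 455.15 K
ts2_new = 7.2 * exp(120000 / 8.314 * (1/455.15 - 1/431.15))
1/T2 - 1/T1 = -1.2230e-04
ts2_new = 1.23 min

1.23 min


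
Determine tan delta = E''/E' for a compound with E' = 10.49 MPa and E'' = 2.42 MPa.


tan delta = E'' / E'
= 2.42 / 10.49
= 0.2307

tan delta = 0.2307


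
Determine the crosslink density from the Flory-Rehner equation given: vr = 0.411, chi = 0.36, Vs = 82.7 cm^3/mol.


ln(1 - vr) = ln(1 - 0.411) = -0.5293
Numerator = -((-0.5293) + 0.411 + 0.36 * 0.411^2) = 0.0575
Denominator = 82.7 * (0.411^(1/3) - 0.411/2) = 44.4925
nu = 0.0575 / 44.4925 = 0.0013 mol/cm^3

0.0013 mol/cm^3


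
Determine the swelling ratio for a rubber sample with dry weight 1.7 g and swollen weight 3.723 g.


Q = W_swollen / W_dry
Q = 3.723 / 1.7
Q = 2.19

Q = 2.19


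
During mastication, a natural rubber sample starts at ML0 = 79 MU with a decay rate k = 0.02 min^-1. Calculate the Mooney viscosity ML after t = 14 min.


ML = ML0 * exp(-k * t)
ML = 79 * exp(-0.02 * 14)
ML = 79 * 0.7558
ML = 59.71 MU

59.71 MU


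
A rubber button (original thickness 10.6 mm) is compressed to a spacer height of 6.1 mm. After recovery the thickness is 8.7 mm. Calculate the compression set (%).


CS = (t0 - recovered) / (t0 - ts) * 100
= (10.6 - 8.7) / (10.6 - 6.1) * 100
= 1.9 / 4.5 * 100
= 42.2%

42.2%


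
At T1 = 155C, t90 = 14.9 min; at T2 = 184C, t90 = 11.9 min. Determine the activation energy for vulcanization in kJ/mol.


T1 = 428.15 K, T2 = 457.15 K
1/T1 - 1/T2 = 1.4816e-04
ln(t1/t2) = ln(14.9/11.9) = 0.2248
Ea = 8.314 * 0.2248 / 1.4816e-04 = 12615.5756 J/mol
Ea = 12.62 kJ/mol

12.62 kJ/mol


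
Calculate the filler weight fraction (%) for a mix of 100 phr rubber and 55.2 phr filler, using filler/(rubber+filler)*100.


Filler % = filler / (rubber + filler) * 100
= 55.2 / (100 + 55.2) * 100
= 55.2 / 155.2 * 100
= 35.57%

35.57%


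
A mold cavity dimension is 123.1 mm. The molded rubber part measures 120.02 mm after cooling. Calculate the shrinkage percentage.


Shrinkage = (mold - part) / mold * 100
= (123.1 - 120.02) / 123.1 * 100
= 3.08 / 123.1 * 100
= 2.5%

2.5%


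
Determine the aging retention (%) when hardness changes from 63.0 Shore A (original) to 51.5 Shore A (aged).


Retention = aged / original * 100
= 51.5 / 63.0 * 100
= 81.7%

81.7%


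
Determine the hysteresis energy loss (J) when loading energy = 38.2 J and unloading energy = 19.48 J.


Hysteresis loss = loading - unloading
= 38.2 - 19.48
= 18.72 J

18.72 J


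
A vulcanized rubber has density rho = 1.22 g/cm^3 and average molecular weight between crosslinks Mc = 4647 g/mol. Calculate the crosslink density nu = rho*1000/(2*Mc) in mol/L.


nu = rho * 1000 / (2 * Mc)
nu = 1.22 * 1000 / (2 * 4647)
nu = 1220.0 / 9294
nu = 0.1313 mol/L

0.1313 mol/L


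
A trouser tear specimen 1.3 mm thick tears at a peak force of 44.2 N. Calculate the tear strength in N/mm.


Tear strength = force / thickness
= 44.2 / 1.3
= 34.0 N/mm

34.0 N/mm


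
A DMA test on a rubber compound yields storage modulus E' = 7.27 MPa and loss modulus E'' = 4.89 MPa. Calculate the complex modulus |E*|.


|E*| = sqrt(E'^2 + E''^2)
= sqrt(7.27^2 + 4.89^2)
= sqrt(52.8529 + 23.9121)
= 8.762 MPa

8.762 MPa


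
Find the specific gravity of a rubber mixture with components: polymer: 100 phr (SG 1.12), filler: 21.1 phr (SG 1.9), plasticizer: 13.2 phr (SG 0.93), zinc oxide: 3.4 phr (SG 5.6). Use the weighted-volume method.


Sum of weights = 137.7
Volume contributions:
  polymer: 100/1.12 = 89.2857
  filler: 21.1/1.9 = 11.1053
  plasticizer: 13.2/0.93 = 14.1935
  zinc oxide: 3.4/5.6 = 0.6071
Sum of volumes = 115.1917
SG = 137.7 / 115.1917 = 1.195

SG = 1.195


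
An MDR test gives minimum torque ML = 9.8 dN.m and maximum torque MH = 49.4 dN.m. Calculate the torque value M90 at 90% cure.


M90 = ML + 0.9 * (MH - ML)
M90 = 9.8 + 0.9 * (49.4 - 9.8)
M90 = 9.8 + 0.9 * 39.6
M90 = 45.44 dN.m

45.44 dN.m


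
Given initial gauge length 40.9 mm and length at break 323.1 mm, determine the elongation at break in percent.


Elongation = (Lf - L0) / L0 * 100
= (323.1 - 40.9) / 40.9 * 100
= 282.2 / 40.9 * 100
= 690.0%

690.0%


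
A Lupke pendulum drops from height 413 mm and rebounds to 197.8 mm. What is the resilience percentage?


Resilience = h_rebound / h_drop * 100
= 197.8 / 413 * 100
= 47.9%

47.9%


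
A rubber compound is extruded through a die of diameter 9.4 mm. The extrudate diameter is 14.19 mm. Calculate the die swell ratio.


Die swell ratio = D_extrudate / D_die
= 14.19 / 9.4
= 1.51

Die swell = 1.51


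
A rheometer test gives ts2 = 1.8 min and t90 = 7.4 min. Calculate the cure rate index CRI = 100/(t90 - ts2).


CRI = 100 / (t90 - ts2)
= 100 / (7.4 - 1.8)
= 100 / 5.6
= 17.86 min^-1

17.86 min^-1


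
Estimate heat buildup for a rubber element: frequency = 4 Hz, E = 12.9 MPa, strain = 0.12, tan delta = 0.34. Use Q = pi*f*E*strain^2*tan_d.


Q = pi * f * E * strain^2 * tan_d
= pi * 4 * 12.9 * 0.12^2 * 0.34
= pi * 4 * 12.9 * 0.0144 * 0.34
= 0.7937

Q = 0.7937


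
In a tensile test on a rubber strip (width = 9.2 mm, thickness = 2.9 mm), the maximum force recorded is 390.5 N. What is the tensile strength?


Area = width * thickness = 9.2 * 2.9 = 26.68 mm^2
TS = force / area = 390.5 / 26.68 = 14.64 MPa

14.64 MPa


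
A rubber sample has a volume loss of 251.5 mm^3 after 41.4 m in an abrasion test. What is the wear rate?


Rate = volume_loss / distance
= 251.5 / 41.4
= 6.075 mm^3/m

6.075 mm^3/m


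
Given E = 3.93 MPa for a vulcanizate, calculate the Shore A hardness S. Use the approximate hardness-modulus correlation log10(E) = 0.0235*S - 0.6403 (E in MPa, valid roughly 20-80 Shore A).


log10(E) = 0.0235*S - 0.6403  =>  S = (log10(E) + 0.6403) / 0.0235
log10(3.93) = 0.594393
S = (0.594393 + 0.6403) / 0.0235 = 1.234693 / 0.0235
S = 52.5

Shore A = 52.5


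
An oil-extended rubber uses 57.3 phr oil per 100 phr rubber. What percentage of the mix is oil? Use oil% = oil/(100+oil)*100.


Oil % = oil / (100 + oil) * 100
= 57.3 / (100 + 57.3) * 100
= 57.3 / 157.3 * 100
= 36.43%

36.43%


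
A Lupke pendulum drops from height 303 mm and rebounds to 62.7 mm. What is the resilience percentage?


Resilience = h_rebound / h_drop * 100
= 62.7 / 303 * 100
= 20.7%

20.7%


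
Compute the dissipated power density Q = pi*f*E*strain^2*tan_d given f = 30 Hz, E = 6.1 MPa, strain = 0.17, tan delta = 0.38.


Q = pi * f * E * strain^2 * tan_d
= pi * 30 * 6.1 * 0.17^2 * 0.38
= pi * 30 * 6.1 * 0.0289 * 0.38
= 6.3137

Q = 6.3137


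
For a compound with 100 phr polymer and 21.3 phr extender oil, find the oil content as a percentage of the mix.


Oil % = oil / (100 + oil) * 100
= 21.3 / (100 + 21.3) * 100
= 21.3 / 121.3 * 100
= 17.56%

17.56%


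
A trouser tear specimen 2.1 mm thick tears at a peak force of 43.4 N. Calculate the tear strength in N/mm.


Tear strength = force / thickness
= 43.4 / 2.1
= 20.67 N/mm

20.67 N/mm


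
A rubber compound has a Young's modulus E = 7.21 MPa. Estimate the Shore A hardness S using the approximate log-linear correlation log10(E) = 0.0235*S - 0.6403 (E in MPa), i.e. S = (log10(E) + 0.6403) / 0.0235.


log10(E) = 0.0235*S - 0.6403  =>  S = (log10(E) + 0.6403) / 0.0235
log10(7.21) = 0.857935
S = (0.857935 + 0.6403) / 0.0235 = 1.498235 / 0.0235
S = 63.8

Shore A = 63.8


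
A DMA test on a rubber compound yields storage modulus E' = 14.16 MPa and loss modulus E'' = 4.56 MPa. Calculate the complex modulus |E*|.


|E*| = sqrt(E'^2 + E''^2)
= sqrt(14.16^2 + 4.56^2)
= sqrt(200.5056 + 20.7936)
= 14.876 MPa

14.876 MPa


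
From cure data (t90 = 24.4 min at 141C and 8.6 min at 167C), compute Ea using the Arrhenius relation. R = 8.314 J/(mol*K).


T1 = 414.15 K, T2 = 440.15 K
1/T1 - 1/T2 = 1.4263e-04
ln(t1/t2) = ln(24.4/8.6) = 1.0428
Ea = 8.314 * 1.0428 / 1.4263e-04 = 60786.1703 J/mol
Ea = 60.79 kJ/mol

60.79 kJ/mol


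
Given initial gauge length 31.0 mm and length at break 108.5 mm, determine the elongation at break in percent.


Elongation = (Lf - L0) / L0 * 100
= (108.5 - 31.0) / 31.0 * 100
= 77.5 / 31.0 * 100
= 250.0%

250.0%


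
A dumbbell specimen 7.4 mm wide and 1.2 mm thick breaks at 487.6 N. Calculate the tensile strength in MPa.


Area = width * thickness = 7.4 * 1.2 = 8.88 mm^2
TS = force / area = 487.6 / 8.88 = 54.91 MPa

54.91 MPa


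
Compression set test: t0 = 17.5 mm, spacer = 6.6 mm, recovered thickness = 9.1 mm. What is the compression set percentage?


CS = (t0 - recovered) / (t0 - ts) * 100
= (17.5 - 9.1) / (17.5 - 6.6) * 100
= 8.4 / 10.9 * 100
= 77.1%

77.1%


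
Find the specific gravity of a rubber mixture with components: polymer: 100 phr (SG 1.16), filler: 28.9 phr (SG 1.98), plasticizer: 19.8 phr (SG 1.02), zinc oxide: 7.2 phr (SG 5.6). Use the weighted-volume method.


Sum of weights = 155.9
Volume contributions:
  polymer: 100/1.16 = 86.2069
  filler: 28.9/1.98 = 14.5960
  plasticizer: 19.8/1.02 = 19.4118
  zinc oxide: 7.2/5.6 = 1.2857
Sum of volumes = 121.5003
SG = 155.9 / 121.5003 = 1.283

SG = 1.283


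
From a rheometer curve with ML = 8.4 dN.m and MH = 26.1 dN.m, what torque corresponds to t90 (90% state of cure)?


M90 = ML + 0.9 * (MH - ML)
M90 = 8.4 + 0.9 * (26.1 - 8.4)
M90 = 8.4 + 0.9 * 17.7
M90 = 24.33 dN.m

24.33 dN.m


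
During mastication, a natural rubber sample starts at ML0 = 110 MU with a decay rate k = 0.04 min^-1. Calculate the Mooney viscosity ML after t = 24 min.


ML = ML0 * exp(-k * t)
ML = 110 * exp(-0.04 * 24)
ML = 110 * 0.3829
ML = 42.12 MU

42.12 MU


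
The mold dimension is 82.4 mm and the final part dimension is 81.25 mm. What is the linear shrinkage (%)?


Shrinkage = (mold - part) / mold * 100
= (82.4 - 81.25) / 82.4 * 100
= 1.15 / 82.4 * 100
= 1.4%

1.4%


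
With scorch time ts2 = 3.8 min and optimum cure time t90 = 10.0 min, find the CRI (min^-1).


CRI = 100 / (t90 - ts2)
= 100 / (10.0 - 3.8)
= 100 / 6.2
= 16.13 min^-1

16.13 min^-1


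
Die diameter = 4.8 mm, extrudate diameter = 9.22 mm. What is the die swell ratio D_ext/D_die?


Die swell ratio = D_extrudate / D_die
= 9.22 / 4.8
= 1.921

Die swell = 1.921


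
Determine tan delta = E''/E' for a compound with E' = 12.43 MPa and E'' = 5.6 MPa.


tan delta = E'' / E'
= 5.6 / 12.43
= 0.4505

tan delta = 0.4505


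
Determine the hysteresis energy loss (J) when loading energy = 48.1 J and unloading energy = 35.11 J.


Hysteresis loss = loading - unloading
= 48.1 - 35.11
= 12.99 J

12.99 J


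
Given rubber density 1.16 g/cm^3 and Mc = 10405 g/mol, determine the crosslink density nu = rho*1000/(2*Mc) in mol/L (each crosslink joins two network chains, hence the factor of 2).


nu = rho * 1000 / (2 * Mc)
nu = 1.16 * 1000 / (2 * 10405)
nu = 1160.0 / 20810
nu = 0.0557 mol/L

0.0557 mol/L


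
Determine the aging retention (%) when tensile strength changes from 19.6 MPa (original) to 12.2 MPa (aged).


Retention = aged / original * 100
= 12.2 / 19.6 * 100
= 62.2%

62.2%


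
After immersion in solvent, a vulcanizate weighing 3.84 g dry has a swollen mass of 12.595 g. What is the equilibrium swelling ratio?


Q = W_swollen / W_dry
Q = 12.595 / 3.84
Q = 3.28

Q = 3.28


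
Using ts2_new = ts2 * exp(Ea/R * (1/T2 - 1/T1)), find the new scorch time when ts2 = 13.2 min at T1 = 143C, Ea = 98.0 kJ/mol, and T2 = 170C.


Convert temperatures: T1 = 143 + 273.15 = 416.15 K, T2 = 170 + 273.15 = 443.15 K
ts2_new = 13.2 * exp(98000 / 8.314 * (1/443.15 - 1/416.15))
1/T2 - 1/T1 = -1.4641e-04
ts2_new = 2.35 min

2.35 min


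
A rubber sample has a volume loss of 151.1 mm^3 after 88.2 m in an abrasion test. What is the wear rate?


Rate = volume_loss / distance
= 151.1 / 88.2
= 1.713 mm^3/m

1.713 mm^3/m


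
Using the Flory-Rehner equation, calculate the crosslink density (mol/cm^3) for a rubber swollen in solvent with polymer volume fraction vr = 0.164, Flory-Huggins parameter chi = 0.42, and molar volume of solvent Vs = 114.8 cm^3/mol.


ln(1 - vr) = ln(1 - 0.164) = -0.1791
Numerator = -((-0.1791) + 0.164 + 0.42 * 0.164^2) = 0.0038
Denominator = 114.8 * (0.164^(1/3) - 0.164/2) = 53.4245
nu = 0.0038 / 53.4245 = 7.1696e-05 mol/cm^3

7.1696e-05 mol/cm^3


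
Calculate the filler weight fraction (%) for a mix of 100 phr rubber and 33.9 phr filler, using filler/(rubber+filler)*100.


Filler % = filler / (rubber + filler) * 100
= 33.9 / (100 + 33.9) * 100
= 33.9 / 133.9 * 100
= 25.32%

25.32%


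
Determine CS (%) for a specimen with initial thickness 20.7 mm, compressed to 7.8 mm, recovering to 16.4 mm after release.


CS = (t0 - recovered) / (t0 - ts) * 100
= (20.7 - 16.4) / (20.7 - 7.8) * 100
= 4.3 / 12.9 * 100
= 33.3%

33.3%


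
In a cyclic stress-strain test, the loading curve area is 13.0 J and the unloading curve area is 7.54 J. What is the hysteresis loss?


Hysteresis loss = loading - unloading
= 13.0 - 7.54
= 5.46 J

5.46 J


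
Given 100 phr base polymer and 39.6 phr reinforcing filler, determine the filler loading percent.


Filler % = filler / (rubber + filler) * 100
= 39.6 / (100 + 39.6) * 100
= 39.6 / 139.6 * 100
= 28.37%

28.37%


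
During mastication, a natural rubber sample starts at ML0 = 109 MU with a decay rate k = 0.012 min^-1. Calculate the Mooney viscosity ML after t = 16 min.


ML = ML0 * exp(-k * t)
ML = 109 * exp(-0.012 * 16)
ML = 109 * 0.8253
ML = 89.96 MU

89.96 MU


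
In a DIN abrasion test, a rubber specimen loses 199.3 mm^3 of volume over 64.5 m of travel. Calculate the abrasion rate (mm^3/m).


Rate = volume_loss / distance
= 199.3 / 64.5
= 3.09 mm^3/m

3.09 mm^3/m


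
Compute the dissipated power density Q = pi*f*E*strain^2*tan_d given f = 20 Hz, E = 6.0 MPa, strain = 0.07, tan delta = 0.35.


Q = pi * f * E * strain^2 * tan_d
= pi * 20 * 6.0 * 0.07^2 * 0.35
= pi * 20 * 6.0 * 0.0049 * 0.35
= 0.6465

Q = 0.6465


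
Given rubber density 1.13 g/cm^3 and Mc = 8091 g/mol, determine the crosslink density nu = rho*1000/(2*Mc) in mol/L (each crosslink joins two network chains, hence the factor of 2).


nu = rho * 1000 / (2 * Mc)
nu = 1.13 * 1000 / (2 * 8091)
nu = 1130.0 / 16182
nu = 0.0698 mol/L

0.0698 mol/L


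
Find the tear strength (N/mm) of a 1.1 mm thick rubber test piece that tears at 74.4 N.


Tear strength = force / thickness
= 74.4 / 1.1
= 67.64 N/mm

67.64 N/mm


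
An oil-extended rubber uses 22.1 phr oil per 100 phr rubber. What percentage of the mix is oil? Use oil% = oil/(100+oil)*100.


Oil % = oil / (100 + oil) * 100
= 22.1 / (100 + 22.1) * 100
= 22.1 / 122.1 * 100
= 18.1%

18.1%


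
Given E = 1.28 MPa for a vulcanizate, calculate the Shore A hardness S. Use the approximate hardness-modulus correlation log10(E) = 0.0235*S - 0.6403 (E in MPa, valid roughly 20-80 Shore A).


log10(E) = 0.0235*S - 0.6403  =>  S = (log10(E) + 0.6403) / 0.0235
log10(1.28) = 0.107210
S = (0.107210 + 0.6403) / 0.0235 = 0.747510 / 0.0235
S = 31.8

Shore A = 31.8


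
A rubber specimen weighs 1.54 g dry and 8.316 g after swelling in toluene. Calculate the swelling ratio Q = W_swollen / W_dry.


Q = W_swollen / W_dry
Q = 8.316 / 1.54
Q = 5.4

Q = 5.4


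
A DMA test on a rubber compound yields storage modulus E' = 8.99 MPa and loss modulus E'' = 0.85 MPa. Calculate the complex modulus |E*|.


|E*| = sqrt(E'^2 + E''^2)
= sqrt(8.99^2 + 0.85^2)
= sqrt(80.8201 + 0.7225)
= 9.03 MPa

9.03 MPa


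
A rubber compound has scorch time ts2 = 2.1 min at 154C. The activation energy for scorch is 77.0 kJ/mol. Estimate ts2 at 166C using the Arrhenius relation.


Convert temperatures: T1 = 154 + 273.15 = 427.15 K, T2 = 166 + 273.15 = 439.15 K
ts2_new = 2.1 * exp(77000 / 8.314 * (1/439.15 - 1/427.15))
1/T2 - 1/T1 = -6.3972e-05
ts2_new = 1.16 min

1.16 min


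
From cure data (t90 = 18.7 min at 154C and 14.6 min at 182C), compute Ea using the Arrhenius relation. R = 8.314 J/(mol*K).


T1 = 427.15 K, T2 = 455.15 K
1/T1 - 1/T2 = 1.4402e-04
ln(t1/t2) = ln(18.7/14.6) = 0.2475
Ea = 8.314 * 0.2475 / 1.4402e-04 = 14287.8095 J/mol
Ea = 14.29 kJ/mol

14.29 kJ/mol


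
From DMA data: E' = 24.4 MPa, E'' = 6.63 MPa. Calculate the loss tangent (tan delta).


tan delta = E'' / E'
= 6.63 / 24.4
= 0.2717

tan delta = 0.2717


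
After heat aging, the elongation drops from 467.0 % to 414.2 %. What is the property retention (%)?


Retention = aged / original * 100
= 414.2 / 467.0 * 100
= 88.7%

88.7%


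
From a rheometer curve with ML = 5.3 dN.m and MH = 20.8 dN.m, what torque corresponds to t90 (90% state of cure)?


M90 = ML + 0.9 * (MH - ML)
M90 = 5.3 + 0.9 * (20.8 - 5.3)
M90 = 5.3 + 0.9 * 15.5
M90 = 19.25 dN.m

19.25 dN.m


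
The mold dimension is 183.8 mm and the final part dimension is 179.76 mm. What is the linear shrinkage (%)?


Shrinkage = (mold - part) / mold * 100
= (183.8 - 179.76) / 183.8 * 100
= 4.04 / 183.8 * 100
= 2.2%

2.2%


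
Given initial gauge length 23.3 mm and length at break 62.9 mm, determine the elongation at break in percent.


Elongation = (Lf - L0) / L0 * 100
= (62.9 - 23.3) / 23.3 * 100
= 39.6 / 23.3 * 100
= 170.0%

170.0%


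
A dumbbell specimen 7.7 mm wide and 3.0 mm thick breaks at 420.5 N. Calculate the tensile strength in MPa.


Area = width * thickness = 7.7 * 3.0 = 23.1 mm^2
TS = force / area = 420.5 / 23.1 = 18.2 MPa

18.2 MPa


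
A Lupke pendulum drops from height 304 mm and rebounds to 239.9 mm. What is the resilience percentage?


Resilience = h_rebound / h_drop * 100
= 239.9 / 304 * 100
= 78.9%

78.9%


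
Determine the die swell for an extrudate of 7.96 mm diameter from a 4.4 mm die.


Die swell ratio = D_extrudate / D_die
= 7.96 / 4.4
= 1.809

Die swell = 1.809


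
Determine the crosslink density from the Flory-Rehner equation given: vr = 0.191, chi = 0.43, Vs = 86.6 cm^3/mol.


ln(1 - vr) = ln(1 - 0.191) = -0.2120
Numerator = -((-0.2120) + 0.191 + 0.43 * 0.191^2) = 0.0053
Denominator = 86.6 * (0.191^(1/3) - 0.191/2) = 41.6023
nu = 0.0053 / 41.6023 = 1.2666e-04 mol/cm^3

1.2666e-04 mol/cm^3


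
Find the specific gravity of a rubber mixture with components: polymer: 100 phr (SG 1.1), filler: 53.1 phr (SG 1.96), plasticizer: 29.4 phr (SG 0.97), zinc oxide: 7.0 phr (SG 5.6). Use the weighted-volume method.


Sum of weights = 189.5
Volume contributions:
  polymer: 100/1.1 = 90.9091
  filler: 53.1/1.96 = 27.0918
  plasticizer: 29.4/0.97 = 30.3093
  zinc oxide: 7.0/5.6 = 1.2500
Sum of volumes = 149.5602
SG = 189.5 / 149.5602 = 1.267

SG = 1.267
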